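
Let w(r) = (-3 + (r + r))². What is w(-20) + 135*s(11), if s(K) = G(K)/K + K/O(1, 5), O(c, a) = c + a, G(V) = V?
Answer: 4463/2 ≈ 2231.5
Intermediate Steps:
O(c, a) = a + c
s(K) = 1 + K/6 (s(K) = K/K + K/(5 + 1) = 1 + K/6)
w(r) = (-3 + 2*r)²
w(-20) + 135*s(11) = (-3 + 2*(-20))² + 135*(1 + (⅙)*11) = (-3 - 40)² + 135*(1 + 11/6) = (-43)² + 135*(17/6) = 1849 + 765/2 = 4463/2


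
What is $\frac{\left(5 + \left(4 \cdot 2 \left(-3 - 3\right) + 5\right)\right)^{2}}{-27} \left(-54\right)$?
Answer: $2888$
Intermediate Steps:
$\frac{\left(5 + \left(4 \cdot 2 \left(-3 - 3\right) + 5\right)\right)^{2}}{-27} \left(-54\right) = - \frac{\left(5 + \left(4 \cdot 2 \left(-6\right) + 5\right)\right)^{2}}{27} \left(-54\right) = - \frac{\left(5 + \left(4 \left(-12\right) + 5\right)\right)^{2}}{27} \left(-54\right) = - \frac{\left(5 + \left(-48 + 5\right)\right)^{2}}{27} \left(-54\right) = - \frac{\left(5 - 43\right)^{2}}{27} \left(-54\right) = - \frac{\left(-38\right)^{2}}{27} \left(-54\right) = \left(- \frac{1}{27}\right) 1444 \left(-54\right) = \left(- \frac{1444}{27}\right) \left(-54\right) = 2888$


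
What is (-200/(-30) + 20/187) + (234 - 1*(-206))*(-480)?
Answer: -118479400/561 ≈ -2.1119e+5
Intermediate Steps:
(-200/(-30) + 20/187) + (234 - 1*(-206))*(-480) = (-200*(-1/30) + 20*(1/187)) + (234 + 206)*(-480) = (20/3 + 20/187) + 440*(-480) = 3800/561 - 211200 = -118479400/561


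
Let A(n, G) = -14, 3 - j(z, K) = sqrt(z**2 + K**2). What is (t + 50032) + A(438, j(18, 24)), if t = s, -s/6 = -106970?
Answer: 691838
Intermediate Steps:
s = 641820 (s = -6*(-106970) = 641820)
j(z, K) = 3 - sqrt(K**2 + z**2) (j(z, K) = 3 - sqrt(z**2 + K**2) = 3 - sqrt(K**2 + z**2))
t = 641820
(t + 50032) + A(438, j(18, 24)) = (641820 + 50032) - 14 = 691852 - 14 = 691838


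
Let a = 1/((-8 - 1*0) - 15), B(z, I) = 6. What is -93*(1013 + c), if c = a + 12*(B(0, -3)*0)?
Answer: -2166714/23 ≈ -94205.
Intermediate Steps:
a = -1/23 (a = 1/((-8 + 0) - 15) = 1/(-8 - 15) = 1/(-23) = -1/23 ≈ -0.043478)
c = -1/23 (c = -1/23 + 12*(6*0) = -1/23 + 12*0 = -1/23 + 0 = -1/23 ≈ -0.043478)
-93*(1013 + c) = -93*(1013 - 1/23) = -93*23298/23 = -2166714/23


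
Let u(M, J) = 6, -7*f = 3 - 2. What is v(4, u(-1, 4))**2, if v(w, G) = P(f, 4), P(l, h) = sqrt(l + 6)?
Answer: 41/7 ≈ 5.8571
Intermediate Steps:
f = -1/7 (f = -(3 - 2)/7 = -1/7*1 = -1/7 ≈ -0.14286)
P(l, h) = sqrt(6 + l)
v(w, G) = sqrt(287)/7 (v(w, G) = sqrt(6 - 1/7) = sqrt(41/7) = sqrt(287)/7)
v(4, u(-1, 4))**2 = (sqrt(287)/7)**2 = 41/7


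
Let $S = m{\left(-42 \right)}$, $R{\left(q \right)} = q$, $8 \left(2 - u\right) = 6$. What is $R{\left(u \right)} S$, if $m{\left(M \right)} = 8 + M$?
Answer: $- \frac{85}{2} \approx -42.5$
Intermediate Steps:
$u = \frac{5}{4}$ ($u = 2 - \frac{3}{4} = \frac{5}{4} \approx 1.25$)
$S = -34$ ($S = 8 - 42 = -34$)
$R{\left(u \right)} S = \frac{5}{4} \left(-34\right) = - \frac{85}{2}$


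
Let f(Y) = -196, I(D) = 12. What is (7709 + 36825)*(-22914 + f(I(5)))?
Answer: -1029180740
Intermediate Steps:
(7709 + 36825)*(-22914 + f(I(5))) = (7709 + 36825)*(-22914 - 196) = 44534*(-23110) = -1029180740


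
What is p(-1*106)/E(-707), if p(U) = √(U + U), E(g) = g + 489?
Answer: -I*√53/109 ≈ -0.06679*I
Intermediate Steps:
E(g) = 489 + g
p(U) = √2*√U (p(U) = √(2*U) = √2*√U)
p(-1*106)/E(-707) = (√2*√(-1*106))/(489 - 707) = (√2*√(-106))/(-218) = (√2*(I*√106))*(-1/218) = (2*I*√53)*(-1/218) = -I*√53/109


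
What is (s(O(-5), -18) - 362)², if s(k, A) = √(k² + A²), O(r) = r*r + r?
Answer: 131768 - 1448*√181 ≈ 1.1229e+5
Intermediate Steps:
O(r) = r + r² (O(r) = r² + r = r + r²)
s(k, A) = √(A² + k²)
(s(O(-5), -18) - 362)² = (√((-18)² + (-5*(1 - 5))²) - 362)² = (√(324 + (-5*(-4))²) - 362)² = (√(324 + 20²) - 362)² = (√(324 + 400) - 362)² = (√724 - 362)² = (2*√181 - 362)² = (-362 + 2*√181)²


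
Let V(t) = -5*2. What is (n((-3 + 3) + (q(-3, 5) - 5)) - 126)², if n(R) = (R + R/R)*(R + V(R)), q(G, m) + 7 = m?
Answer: 576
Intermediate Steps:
V(t) = -10
q(G, m) = -7 + m
n(R) = (1 + R)*(-10 + R) (n(R) = (R + R/R)*(R - 10) = (R + 1)*(-10 + R) = (1 + R)*(-10 + R))
(n((-3 + 3) + (q(-3, 5) - 5)) - 126)² = ((-10 + ((-3 + 3) + ((-7 + 5) - 5))² - 9*((-3 + 3) + ((-7 + 5) - 5))) - 126)² = ((-10 + (0 + (-2 - 5))² - 9*(0 + (-2 - 5))) - 126)² = ((-10 + (0 - 7)² - 9*(0 - 7)) - 126)² = ((-10 + (-7)² - 9*(-7)) - 126)² = ((-10 + 49 + 63) - 126)² = (102 - 126)² = (-24)² = 576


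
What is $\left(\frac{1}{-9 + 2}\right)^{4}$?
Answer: $\frac{1}{2401} \approx 0.00041649$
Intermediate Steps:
$\left(\frac{1}{-9 + 2}\right)^{4} = \left(\frac{1}{-7}\right)^{4} = \left(- \frac{1}{7}\right)^{4} = \frac{1}{2401}$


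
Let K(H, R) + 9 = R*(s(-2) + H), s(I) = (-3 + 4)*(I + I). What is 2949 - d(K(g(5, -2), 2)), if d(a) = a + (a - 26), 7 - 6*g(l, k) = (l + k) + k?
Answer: 3005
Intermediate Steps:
s(I) = 2*I (s(I) = 1*(2*I) = 2*I)
g(l, k) = 7/6 - k/3 - l/6 (g(l, k) = 7/6 - ((l + k) + k)/6 = 7/6 - ((k + l) + k)/6 = 7/6 - (l + 2*k)/6 = 7/6 + (-k/3 - l/6) = 7/6 - k/3 - l/6)
K(H, R) = -9 + R*(-4 + H) (K(H, R) = -9 + R*(2*(-2) + H) = -9 + R*(-4 + H))
d(a) = -26 + 2*a (d(a) = a + (-26 + a) = -26 + 2*a)
2949 - d(K(g(5, -2), 2)) = 2949 - (-26 + 2*(-9 - 4*2 + (7/6 - ⅓*(-2) - ⅙*5)*2)) = 2949 - (-26 + 2*(-9 - 8 + (7/6 + ⅔ - ⅚)*2)) = 2949 - (-26 + 2*(-9 - 8 + 1*2)) = 2949 - (-26 + 2*(-9 - 8 + 2)) = 2949 - (-26 + 2*(-15)) = 2949 - (-26 - 30) = 2949 - 1*(-56) = 2949 + 56 = 3005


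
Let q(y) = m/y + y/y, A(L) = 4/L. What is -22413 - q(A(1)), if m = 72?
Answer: -22432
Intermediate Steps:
q(y) = 1 + 72/y (q(y) = 72/y + y/y = 72/y + 1 = 1 + 72/y)
-22413 - q(A(1)) = -22413 - (72 + 4/1)/(4/1) = -22413 - (72 + 4*1)/(4*1) = -22413 - (72 + 4)/4 = -22413 - 76/4 = -22413 - 1*19 = -22413 - 19 = -22432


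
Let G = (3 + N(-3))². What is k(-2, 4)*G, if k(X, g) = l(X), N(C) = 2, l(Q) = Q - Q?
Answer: 0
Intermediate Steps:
l(Q) = 0
k(X, g) = 0
G = 25 (G = (3 + 2)² = 5² = 25)
k(-2, 4)*G = 0*25 = 0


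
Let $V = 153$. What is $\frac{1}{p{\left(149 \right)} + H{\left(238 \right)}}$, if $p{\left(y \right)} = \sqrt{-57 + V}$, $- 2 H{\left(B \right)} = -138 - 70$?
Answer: $\frac{13}{1340} - \frac{\sqrt{6}}{2680} \approx 0.0087875$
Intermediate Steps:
$H{\left(B \right)} = 104$ ($H{\left(B \right)} = - \frac{-138 - 70}{2} = \left(- \frac{1}{2}\right) \left(-208\right) = 104$)
$p{\left(y \right)} = 4 \sqrt{6}$ ($p{\left(y \right)} = \sqrt{-57 + 153} = \sqrt{96} = 4 \sqrt{6}$)
$\frac{1}{p{\left(149 \right)} + H{\left(238 \right)}} = \frac{1}{4 \sqrt{6} + 104} = \frac{1}{104 + 4 \sqrt{6}}$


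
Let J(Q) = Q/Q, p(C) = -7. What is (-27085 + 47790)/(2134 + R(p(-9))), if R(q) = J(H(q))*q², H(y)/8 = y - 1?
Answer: 20705/2183 ≈ 9.4846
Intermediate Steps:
H(y) = -8 + 8*y (H(y) = 8*(y - 1) = 8*(-1 + y) = -8 + 8*y)
J(Q) = 1
R(q) = q² (R(q) = 1*q² = q²)
(-27085 + 47790)/(2134 + R(p(-9))) = (-27085 + 47790)/(2134 + (-7)²) = 20705/(2134 + 49) = 20705/2183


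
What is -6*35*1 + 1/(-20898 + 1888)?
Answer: -3992101/19010 ≈ -210.00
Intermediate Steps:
-6*35*1 + 1/(-20898 + 1888) = -210*1 + 1/(-19010) = -210 - 1/19010 = -3992101/19010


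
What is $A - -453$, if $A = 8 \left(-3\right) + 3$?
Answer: $432$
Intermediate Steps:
$A = -21$ ($A = -24 + 3 = -21$)
$A - -453 = -21 - -453 = -21 + 453 = 432$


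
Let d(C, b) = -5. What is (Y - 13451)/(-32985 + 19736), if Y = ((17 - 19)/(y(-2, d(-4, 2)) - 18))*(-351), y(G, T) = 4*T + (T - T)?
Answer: 255920/251731 ≈ 1.0166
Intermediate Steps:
y(G, T) = 4*T (y(G, T) = 4*T + 0 = 4*T)
Y = -351/19 (Y = ((17 - 19)/(4*(-5) - 18))*(-351) = -2/(-20 - 18)*(-351) = -2/(-38)*(-351) = -2*(-1/38)*(-351) = (1/19)*(-351) = -351/19 ≈ -18.474)
(Y - 13451)/(-32985 + 19736) = (-351/19 - 13451)/(-32985 + 19736) = -255920/19/(-13249) = -255920/19*(-1/13249) = 255920/251731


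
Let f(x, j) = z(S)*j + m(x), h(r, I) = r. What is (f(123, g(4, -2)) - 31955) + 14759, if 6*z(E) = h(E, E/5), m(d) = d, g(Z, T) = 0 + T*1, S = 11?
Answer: -51230/3 ≈ -17077.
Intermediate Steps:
g(Z, T) = T (g(Z, T) = 0 + T = T)
z(E) = E/6
f(x, j) = x + 11*j/6 (f(x, j) = ((⅙)*11)*j + x = 11*j/6 + x = x + 11*j/6)
(f(123, g(4, -2)) - 31955) + 14759 = ((123 + (11/6)*(-2)) - 31955) + 14759 = ((123 - 11/3) - 31955) + 14759 = (358/3 - 31955) + 14759 = -95507/3 + 14759 = -51230/3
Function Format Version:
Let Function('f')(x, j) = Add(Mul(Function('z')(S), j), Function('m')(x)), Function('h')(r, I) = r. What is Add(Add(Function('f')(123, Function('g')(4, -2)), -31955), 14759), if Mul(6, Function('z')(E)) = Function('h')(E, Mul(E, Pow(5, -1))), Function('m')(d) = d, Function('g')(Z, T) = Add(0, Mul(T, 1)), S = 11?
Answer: Rational(-51230, 3) ≈ -17077.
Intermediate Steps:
Function('g')(Z, T) = T (Function('g')(Z, T) = Add(0, T) = T)
Function('z')(E) = Mul(Rational(1, 6), E)
Function('f')(x, j) = Add(x, Mul(Rational(11, 6), j)) (Function('f')(x, j) = Add(Mul(Mul(Rational(1, 6), 11), j), x) = Add(Mul(Rational(11, 6), j), x) = Add(x, Mul(Rational(11, 6), j)))
Add(Add(Function('f')(123, Function('g')(4, -2)), -31955), 14759) = Add(Add(Add(123, Mul(Rational(11, 6), -2)), -31955), 14759) = Add(Add(Add(123, Rational(-11, 3)), -31955), 14759) = Add(Add(Rational(358, 3), -31955), 14759) = Add(Rational(-95507, 3), 14759) = Rational(-51230, 3)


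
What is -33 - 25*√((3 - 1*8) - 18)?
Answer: -33 - 25*I*√23 ≈ -33.0 - 119.9*I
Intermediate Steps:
-33 - 25*√((3 - 1*8) - 18) = -33 - 25*√((3 - 8) - 18) = -33 - 25*√(-5 - 18) = -33 - 25*I*√23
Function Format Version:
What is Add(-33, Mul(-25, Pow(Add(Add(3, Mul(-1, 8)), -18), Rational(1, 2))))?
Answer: Add(-33, Mul(-25, I, Pow(23, Rational(1, 2)))) ≈ Add(-33.000, Mul(-119.90, I))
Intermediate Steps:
Add(-33, Mul(-25, Pow(Add(Add(3, Mul(-1, 8)), -18), Rational(1, 2)))) = Add(-33, Mul(-25, Pow(Add(Add(3, -8), -18), Rational(1, 2)))) = Add(-33, Mul(-25, Pow(Add(-5, -18), Rational(1, 2)))) = Add(-33, Mul(-25, Pow(-23, Rational(1, 2)))) = Add(-33, Mul(-25, Mul(I, Pow(23, Rational(1, 2))))) = Add(-33, Mul(-25, I, Pow(23, Rational(1, 2))))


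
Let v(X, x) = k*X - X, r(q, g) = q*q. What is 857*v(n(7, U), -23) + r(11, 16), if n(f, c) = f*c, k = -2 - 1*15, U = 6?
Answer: -647771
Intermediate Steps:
k = -17 (k = -2 - 15 = -17)
r(q, g) = q²
n(f, c) = c*f
v(X, x) = -18*X (v(X, x) = -17*X - X = -18*X)
857*v(n(7, U), -23) + r(11, 16) = 857*(-108*7) + 11² = 857*(-18*42) + 121 = 857*(-756) + 121 = -647892 + 121 = -647771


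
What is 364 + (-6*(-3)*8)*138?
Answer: 20236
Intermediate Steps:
364 + (-6*(-3)*8)*138 = 364 + (18*8)*138 = 364 + 144*138 = 364 + 19872 = 20236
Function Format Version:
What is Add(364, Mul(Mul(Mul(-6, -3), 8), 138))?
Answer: 20236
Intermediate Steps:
Add(364, Mul(Mul(Mul(-6, -3), 8), 138)) = Add(364, Mul(Mul(18, 8), 138)) = Add(364, Mul(144, 138)) = Add(364, 19872) = 20236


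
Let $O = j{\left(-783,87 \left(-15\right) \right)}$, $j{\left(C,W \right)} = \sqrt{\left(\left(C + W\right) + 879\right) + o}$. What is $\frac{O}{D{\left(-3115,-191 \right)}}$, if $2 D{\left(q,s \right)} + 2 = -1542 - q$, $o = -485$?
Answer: $\frac{22 i \sqrt{14}}{1571} \approx 0.052397 i$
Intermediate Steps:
$D{\left(q,s \right)} = -772 - \frac{q}{2}$ ($D{\left(q,s \right)} = -1 + \frac{-1542 - q}{2} = -1 - \left(771 + \frac{q}{2}\right) = -772 - \frac{q}{2}$)
$j{\left(C,W \right)} = \sqrt{394 + C + W}$ ($j{\left(C,W \right)} = \sqrt{\left(\left(C + W\right) + 879\right) - 485} = \sqrt{\left(879 + C + W\right) - 485} = \sqrt{394 + C + W}$)
$O = 11 i \sqrt{14}$ ($O = \sqrt{394 - 783 + 87 \left(-15\right)} = \sqrt{394 - 783 - 1305} = \sqrt{-1694} = 11 i \sqrt{14} \approx 41.158 i$)
$\frac{O}{D{\left(-3115,-191 \right)}} = \frac{11 i \sqrt{14}}{-772 - - \frac{3115}{2}} = \frac{11 i \sqrt{14}}{-772 + \frac{3115}{2}} = \frac{11 i \sqrt{14}}{\frac{1571}{2}} = 11 i \sqrt{14} \cdot \frac{2}{1571} = \frac{22 i \sqrt{14}}{1571}$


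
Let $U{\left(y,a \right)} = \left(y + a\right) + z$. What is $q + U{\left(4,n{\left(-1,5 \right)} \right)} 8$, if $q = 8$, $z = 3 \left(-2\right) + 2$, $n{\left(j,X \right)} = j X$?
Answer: $-32$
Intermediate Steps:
$n{\left(j,X \right)} = X j$
$z = -4$ ($z = -6 + 2 = -4$)
$U{\left(y,a \right)} = -4 + a + y$ ($U{\left(y,a \right)} = \left(y + a\right) - 4 = \left(a + y\right) - 4 = -4 + a + y$)
$q + U{\left(4,n{\left(-1,5 \right)} \right)} 8 = 8 + \left(-4 + 5 \left(-1\right) + 4\right) 8 = 8 + \left(-4 - 5 + 4\right) 8 = 8 - 40 = -32$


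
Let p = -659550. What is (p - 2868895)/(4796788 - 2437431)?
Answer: -3528445/2359357 ≈ -1.4955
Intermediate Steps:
(p - 2868895)/(4796788 - 2437431) = (-659550 - 2868895)/(4796788 - 2437431) = -3528445/2359357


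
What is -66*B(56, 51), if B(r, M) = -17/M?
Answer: 22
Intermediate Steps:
-66*B(56, 51) = -(-1122)/51 = -66*(-1/3) = 22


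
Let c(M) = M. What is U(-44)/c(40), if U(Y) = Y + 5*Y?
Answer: -33/5 ≈ -6.6000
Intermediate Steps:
U(Y) = 6*Y
U(-44)/c(40) = (6*(-44))/40 = -264*1/40 = -33/5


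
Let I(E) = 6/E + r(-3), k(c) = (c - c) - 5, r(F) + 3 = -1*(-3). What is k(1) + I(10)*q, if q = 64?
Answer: 167/5 ≈ 33.400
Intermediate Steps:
r(F) = 0 (r(F) = -3 - 1*(-3) = -3 + 3 = 0)
k(c) = -5 (k(c) = 0 - 5 = -5)
I(E) = 6/E (I(E) = 6/E + 0 = 6/E)
k(1) + I(10)*q = -5 + (6/10)*64 = -5 + (6*(⅒))*64 = -5 + (⅗)*64 = -5 + 192/5 = 167/5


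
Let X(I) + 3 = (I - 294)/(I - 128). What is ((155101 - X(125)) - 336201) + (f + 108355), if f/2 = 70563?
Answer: 204983/3 ≈ 68328.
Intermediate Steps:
f = 141126 (f = 2*70563 = 141126)
X(I) = -3 + (-294 + I)/(-128 + I) (X(I) = -3 + (I - 294)/(I - 128) = -3 + (-294 + I)/(-128 + I))
((155101 - X(125)) - 336201) + (f + 108355) = ((155101 - 2*(45 - 1*125)/(-128 + 125)) - 336201) + (141126 + 108355) = ((155101 - 2*(45 - 125)/(-3)) - 336201) + 249481 = ((155101 - 2*(-1)*(-80)/3) - 336201) + 249481 = ((155101 - 1*160/3) - 336201) + 249481 = ((155101 - 160/3) - 336201) + 249481 = (465143/3 - 336201) + 249481 = -543460/3 + 249481 = 204983/3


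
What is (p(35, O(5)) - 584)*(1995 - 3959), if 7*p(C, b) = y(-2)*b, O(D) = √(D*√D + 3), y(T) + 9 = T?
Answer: 1146976 + 21604*√(3 + 5*√5)/7 ≈ 1.1586e+6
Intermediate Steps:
y(T) = -9 + T
O(D) = √(3 + D^(3/2)) (O(D) = √(D^(3/2) + 3) = √(3 + D^(3/2)))
p(C, b) = -11*b/7 (p(C, b) = ((-9 - 2)*b)/7 = (-11*b)/7 = -11*b/7)
(p(35, O(5)) - 584)*(1995 - 3959) = (-11*√(3 + 5^(3/2))/7 - 584)*(1995 - 3959) = (-11*√(3 + 5*√5)/7 - 584)*(-1964) = (-584 - 11*√(3 + 5*√5)/7)*(-1964) = 1146976 + 21604*√(3 + 5*√5)/7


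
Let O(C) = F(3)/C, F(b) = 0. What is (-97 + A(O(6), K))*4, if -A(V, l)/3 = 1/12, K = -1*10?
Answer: -389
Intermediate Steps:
K = -10
O(C) = 0 (O(C) = 0/C = 0)
A(V, l) = -1/4 (A(V, l) = -3/12 = -3*1/12 = -1/4)
(-97 + A(O(6), K))*4 = (-97 - 1/4)*4 = -389/4*4 = -389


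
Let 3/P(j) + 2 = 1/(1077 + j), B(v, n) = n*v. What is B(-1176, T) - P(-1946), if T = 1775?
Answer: -3629985993/1739 ≈ -2.0874e+6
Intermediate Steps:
P(j) = 3/(-2 + 1/(1077 + j))
B(-1176, T) - P(-1946) = 1775*(-1176) - 3*(-1077 - 1*(-1946))/(2153 + 2*(-1946)) = -2087400 - 3*(-1077 + 1946)/(2153 - 3892) = -2087400 - 3*869/(-1739) = -2087400 - 3*(-1)*869/1739 = -2087400 - 1*(-2607/1739) = -2087400 + 2607/1739 = -3629985993/1739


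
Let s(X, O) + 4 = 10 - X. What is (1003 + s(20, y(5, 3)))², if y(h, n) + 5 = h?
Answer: 978121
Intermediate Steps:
y(h, n) = -5 + h
s(X, O) = 6 - X (s(X, O) = -4 + (10 - X) = 6 - X)
(1003 + s(20, y(5, 3)))² = (1003 + (6 - 1*20))² = (1003 + (6 - 20))² = (1003 - 14)² = 989² = 978121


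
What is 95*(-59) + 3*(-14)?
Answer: -5647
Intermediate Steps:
95*(-59) + 3*(-14) = -5605 - 42 = -5647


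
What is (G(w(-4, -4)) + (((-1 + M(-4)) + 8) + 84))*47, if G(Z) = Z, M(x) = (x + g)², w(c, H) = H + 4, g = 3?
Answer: 4324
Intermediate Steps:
w(c, H) = 4 + H
M(x) = (3 + x)² (M(x) = (x + 3)² = (3 + x)²)
(G(w(-4, -4)) + (((-1 + M(-4)) + 8) + 84))*47 = ((4 - 4) + (((-1 + (3 - 4)²) + 8) + 84))*47 = (0 + (((-1 + (-1)²) + 8) + 84))*47 = (0 + (((-1 + 1) + 8) + 84))*47 = (0 + ((0 + 8) + 84))*47 = (0 + (8 + 84))*47 = (0 + 92)*47 = 92*47 = 4324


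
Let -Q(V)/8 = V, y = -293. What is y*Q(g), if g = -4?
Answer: -9376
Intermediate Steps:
Q(V) = -8*V
y*Q(g) = -(-2344)*(-4) = -293*32 = -9376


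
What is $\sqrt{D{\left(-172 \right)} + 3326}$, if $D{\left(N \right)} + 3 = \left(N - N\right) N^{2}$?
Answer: $\sqrt{3323} \approx 57.645$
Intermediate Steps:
$D{\left(N \right)} = -3$ ($D{\left(N \right)} = -3 + \left(N - N\right) N^{2} = -3 + 0 N^{2} = -3 + 0 = -3$)
$\sqrt{D{\left(-172 \right)} + 3326} = \sqrt{-3 + 3326} = \sqrt{3323}$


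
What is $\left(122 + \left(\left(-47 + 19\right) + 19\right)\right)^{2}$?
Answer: $12769$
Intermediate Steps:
$\left(122 + \left(\left(-47 + 19\right) + 19\right)\right)^{2} = \left(122 + \left(-28 + 19\right)\right)^{2} = \left(122 - 9\right)^{2} = 113^{2} = 12769$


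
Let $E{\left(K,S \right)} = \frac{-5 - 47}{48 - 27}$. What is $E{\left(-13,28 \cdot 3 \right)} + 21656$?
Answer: $\frac{454724}{21} \approx 21654.0$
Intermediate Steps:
$E{\left(K,S \right)} = - \frac{52}{21}$
$E{\left(-13,28 \cdot 3 \right)} + 21656 = - \frac{52}{21} + 21656 = \frac{454724}{21}$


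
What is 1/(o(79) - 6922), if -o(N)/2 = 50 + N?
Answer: -1/7180 ≈ -0.00013928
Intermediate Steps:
o(N) = -100 - 2*N (o(N) = -2*(50 + N) = -100 - 2*N)
1/(o(79) - 6922) = 1/((-100 - 2*79) - 6922) = 1/((-100 - 158) - 6922) = 1/(-258 - 6922) = 1/(-7180) = -1/7180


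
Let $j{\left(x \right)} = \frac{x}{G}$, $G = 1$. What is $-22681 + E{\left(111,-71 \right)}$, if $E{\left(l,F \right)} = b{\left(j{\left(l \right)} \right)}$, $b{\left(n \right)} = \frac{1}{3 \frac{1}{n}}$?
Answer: $-22644$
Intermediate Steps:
$j{\left(x \right)} = x$ ($j{\left(x \right)} = \frac{x}{1} = x 1 = x$)
$b{\left(n \right)} = \frac{n}{3}$
$E{\left(l,F \right)} = \frac{l}{3}$
$-22681 + E{\left(111,-71 \right)} = -22681 + \frac{1}{3} \cdot 111 = -22681 + 37 = -22644$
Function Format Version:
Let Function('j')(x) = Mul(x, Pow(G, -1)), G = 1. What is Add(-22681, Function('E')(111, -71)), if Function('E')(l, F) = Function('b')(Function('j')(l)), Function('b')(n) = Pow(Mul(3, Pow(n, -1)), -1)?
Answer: -22644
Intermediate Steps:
Function('j')(x) = x (Function('j')(x) = Mul(x, Pow(1, -1)) = Mul(x, 1) = x)
Function('b')(n) = Mul(Rational(1, 3), n)
Function('E')(l, F) = Mul(Rational(1, 3), l)
Add(-22681, Function('E')(111, -71)) = Add(-22681, Mul(Rational(1, 3), 111)) = Add(-22681, 37) = -22644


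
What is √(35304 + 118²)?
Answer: 2*√12307 ≈ 221.87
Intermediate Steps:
√(35304 + 118²) = √(35304 + 13924) = √49228 = 2*√12307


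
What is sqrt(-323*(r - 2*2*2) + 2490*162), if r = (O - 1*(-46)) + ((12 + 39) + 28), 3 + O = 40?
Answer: sqrt(353638) ≈ 594.67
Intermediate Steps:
O = 37 (O = -3 + 40 = 37)
r = 162 (r = (37 - 1*(-46)) + ((12 + 39) + 28) = (37 + 46) + (51 + 28) = 83 + 79 = 162)
sqrt(-323*(r - 2*2*2) + 2490*162) = sqrt(-323*(162 - 2*2*2) + 2490*162) = sqrt(-323*(162 - 4*2) + 403380) = sqrt(-323*(162 - 8) + 403380) = sqrt(-323*154 + 403380) = sqrt(-49742 + 403380) = sqrt(353638)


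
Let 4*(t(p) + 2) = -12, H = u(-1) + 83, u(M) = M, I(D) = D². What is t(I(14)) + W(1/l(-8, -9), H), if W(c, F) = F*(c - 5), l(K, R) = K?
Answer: -1701/4 ≈ -425.25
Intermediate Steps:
H = 82 (H = -1 + 83 = 82)
t(p) = -5 (t(p) = -2 + (¼)*(-12) = -2 - 3 = -5)
W(c, F) = F*(-5 + c)
t(I(14)) + W(1/l(-8, -9), H) = -5 + 82*(-5 + 1/(-8)) = -5 + 82*(-5 - ⅛) = -5 + 82*(-41/8) = -5 - 1681/4 = -1701/4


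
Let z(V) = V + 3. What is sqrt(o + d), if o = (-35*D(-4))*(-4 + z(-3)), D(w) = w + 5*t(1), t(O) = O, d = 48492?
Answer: 2*sqrt(12158) ≈ 220.53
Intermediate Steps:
D(w) = 5 + w (D(w) = w + 5*1 = w + 5 = 5 + w)
z(V) = 3 + V
o = 140 (o = (-35*(5 - 4))*(-4 + (3 - 3)) = (-35*1)*(-4 + 0) = -35*(-4) = 140)
sqrt(o + d) = sqrt(140 + 48492) = sqrt(48632) = 2*sqrt(12158)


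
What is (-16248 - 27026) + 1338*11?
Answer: -28556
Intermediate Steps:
(-16248 - 27026) + 1338*11 = -43274 + 14718 = -28556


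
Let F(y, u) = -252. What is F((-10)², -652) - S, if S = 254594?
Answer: -254846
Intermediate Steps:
F((-10)², -652) - S = -252 - 1*254594 = -252 - 254594 = -254846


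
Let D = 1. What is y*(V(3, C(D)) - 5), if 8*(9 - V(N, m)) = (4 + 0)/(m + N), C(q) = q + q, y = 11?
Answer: 429/10 ≈ 42.900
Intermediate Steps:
C(q) = 2*q
V(N, m) = 9 - 1/(2*(N + m)) (V(N, m) = 9 - (4 + 0)/(8*(m + N)) = 9 - 1/(2*(N + m)))
y*(V(3, C(D)) - 5) = 11*((-½ + 9*3 + 9*(2*1))/(3 + 2*1) - 5) = 11*((-½ + 27 + 9*2)/(3 + 2) - 5) = 11*((-½ + 27 + 18)/5 - 5) = 11*((⅕)*(89/2) - 5) = 11*(89/10 - 5) = 11*(39/10) = 429/10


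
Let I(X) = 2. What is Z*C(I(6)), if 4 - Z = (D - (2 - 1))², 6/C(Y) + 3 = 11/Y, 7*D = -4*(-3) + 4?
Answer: 276/49 ≈ 5.6327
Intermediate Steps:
D = 16/7 (D = (-4*(-3) + 4)/7 = (12 + 4)/7 = (⅐)*16 = 16/7 ≈ 2.2857)
C(Y) = 6/(-3 + 11/Y)
Z = 115/49 (Z = 4 - (16/7 - (2 - 1))² = 4 - (16/7 - 1*1)² = 4 - (16/7 - 1)² = 4 - (9/7)² = 4 - 1*81/49 = 4 - 81/49 = 115/49 ≈ 2.3469)
Z*C(I(6)) = 115*(-6*2/(-11 + 3*2))/49 = 115*(-6*2/(-11 + 6))/49 = 115*(-6*2/(-5))/49 = 115*(-6*2*(-⅕))/49 = (115/49)*(12/5) = 276/49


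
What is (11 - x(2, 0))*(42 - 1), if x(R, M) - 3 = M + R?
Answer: 246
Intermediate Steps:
x(R, M) = 3 + M + R (x(R, M) = 3 + (M + R) = 3 + M + R)
(11 - x(2, 0))*(42 - 1) = (11 - (3 + 0 + 2))*(42 - 1) = (11 - 1*5)*41 = (11 - 5)*41 = 6*41 = 246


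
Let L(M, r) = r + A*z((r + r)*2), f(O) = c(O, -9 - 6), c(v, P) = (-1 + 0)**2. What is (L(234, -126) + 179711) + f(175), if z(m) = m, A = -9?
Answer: 184122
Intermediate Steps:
c(v, P) = 1 (c(v, P) = (-1)**2 = 1)
f(O) = 1
L(M, r) = -35*r (L(M, r) = r - 9*(r + r)*2 = r - 9*2*r*2 = r - 36*r = -35*r)
(L(234, -126) + 179711) + f(175) = (-35*(-126) + 179711) + 1 = (4410 + 179711) + 1 = 184121 + 1 = 184122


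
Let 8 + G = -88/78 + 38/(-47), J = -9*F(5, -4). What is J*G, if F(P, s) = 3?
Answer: 163926/611 ≈ 268.29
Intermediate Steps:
J = -27 (J = -9*3 = -27)
G = -18214/1833 (G = -8 + (-88/78 + 38/(-47)) = -8 + (-88*1/78 + 38*(-1/47)) = -8 + (-44/39 - 38/47) = -8 - 3550/1833 = -18214/1833 ≈ -9.9367)
J*G = -27*(-18214/1833) = 163926/611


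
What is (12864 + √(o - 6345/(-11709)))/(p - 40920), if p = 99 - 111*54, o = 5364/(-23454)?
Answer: -4288/15605 - √900012091151/79360928445 ≈ -0.27480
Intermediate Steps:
o = -298/1303 (o = 5364*(-1/23454) = -298/1303 ≈ -0.22870)
p = -5895 (p = 99 - 5994 = -5895)
(12864 + √(o - 6345/(-11709)))/(p - 40920) = (12864 + √(-298/1303 - 6345/(-11709)))/(-5895 - 40920) = (12864 + √(-298/1303 - 6345*(-1/11709)))/(-46815) = (12864 + √(-298/1303 + 705/1301))*(-1/46815) = (12864 + √(530917/1695203))*(-1/46815) = (12864 + √900012091151/1695203)*(-1/46815) = -4288/15605 - √900012091151/79360928445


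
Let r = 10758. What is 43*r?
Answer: 462594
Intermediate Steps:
43*r = 43*10758 = 462594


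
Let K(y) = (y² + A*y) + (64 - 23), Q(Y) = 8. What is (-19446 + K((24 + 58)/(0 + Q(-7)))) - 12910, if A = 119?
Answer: -495843/16 ≈ -30990.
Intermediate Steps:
K(y) = 41 + y² + 119*y (K(y) = (y² + 119*y) + (64 - 23) = (y² + 119*y) + 41 = 41 + y² + 119*y)
(-19446 + K((24 + 58)/(0 + Q(-7)))) - 12910 = (-19446 + (41 + ((24 + 58)/(0 + 8))² + 119*((24 + 58)/(0 + 8)))) - 12910 = (-19446 + (41 + (82/8)² + 119*(82/8))) - 12910 = (-19446 + (41 + (82*(⅛))² + 119*(82*(⅛)))) - 12910 = (-19446 + (41 + (41/4)² + 119*(41/4))) - 12910 = (-19446 + (41 + 1681/16 + 4879/4)) - 12910 = (-19446 + 21853/16) - 12910 = -289283/16 - 12910 = -495843/16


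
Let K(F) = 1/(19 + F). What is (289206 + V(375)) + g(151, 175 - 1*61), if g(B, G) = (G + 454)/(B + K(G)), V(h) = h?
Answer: 1454005087/5021 ≈ 2.8959e+5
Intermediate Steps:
g(B, G) = (454 + G)/(B + 1/(19 + G)) (g(B, G) = (G + 454)/(B + 1/(19 + G)) = (454 + G)/(B + 1/(19 + G)))
(289206 + V(375)) + g(151, 175 - 1*61) = (289206 + 375) + (19 + (175 - 1*61))*(454 + (175 - 1*61))/(1 + 151*(19 + (175 - 1*61))) = 289581 + (19 + (175 - 61))*(454 + (175 - 61))/(1 + 151*(19 + (175 - 61))) = 289581 + (19 + 114)*(454 + 114)/(1 + 151*(19 + 114)) = 289581 + 133*568/(1 + 151*133) = 289581 + 133*568/(1 + 20083) = 289581 + 133*568/20084 = 289581 + (1/20084)*133*568 = 289581 + 18886/5021 = 1454005087/5021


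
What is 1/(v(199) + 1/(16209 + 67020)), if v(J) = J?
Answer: 83229/16562572 ≈ 0.0050251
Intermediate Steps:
1/(v(199) + 1/(16209 + 67020)) = 1/(199 + 1/(16209 + 67020)) = 1/(199 + 1/83229) = 1/(16562572/83229) = 83229/16562572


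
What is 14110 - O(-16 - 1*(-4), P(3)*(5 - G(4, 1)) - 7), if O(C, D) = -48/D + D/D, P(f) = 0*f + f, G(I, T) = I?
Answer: 14097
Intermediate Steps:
P(f) = f (P(f) = 0 + f = f)
O(C, D) = 1 - 48/D (O(C, D) = -48/D + 1 = 1 - 48/D)
14110 - O(-16 - 1*(-4), P(3)*(5 - G(4, 1)) - 7) = 14110 - (-48 + (3*(5 - 1*4) - 7))/(3*(5 - 1*4) - 7) = 14110 - (-48 + (3*(5 - 4) - 7))/(3*(5 - 4) - 7) = 14110 - (-48 + (3*1 - 7))/(3*1 - 7) = 14110 - (-48 + (3 - 7))/(3 - 7) = 14110 - (-48 - 4)/(-4) = 14110 - (-1)*(-52)/4 = 14110 - 1*13 = 14110 - 13 = 14097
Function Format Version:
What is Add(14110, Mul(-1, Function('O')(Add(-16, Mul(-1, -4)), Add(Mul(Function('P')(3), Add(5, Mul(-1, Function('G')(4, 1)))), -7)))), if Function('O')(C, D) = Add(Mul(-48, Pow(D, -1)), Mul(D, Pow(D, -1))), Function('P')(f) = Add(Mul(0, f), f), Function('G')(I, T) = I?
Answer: 14097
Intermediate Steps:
Function('P')(f) = f (Function('P')(f) = Add(0, f) = f)
Function('O')(C, D) = Add(1, Mul(-48, Pow(D, -1))) (Function('O')(C, D) = Add(Mul(-48, Pow(D, -1)), 1) = Add(1, Mul(-48, Pow(D, -1))))
Add(14110, Mul(-1, Function('O')(Add(-16, Mul(-1, -4)), Add(Mul(Function('P')(3), Add(5, Mul(-1, Function('G')(4, 1)))), -7)))) = Add(14110, Mul(-1, Mul(Pow(Add(Mul(3, Add(5, Mul(-1, 4))), -7), -1), Add(-48, Add(Mul(3, Add(5, Mul(-1, 4))), -7))))) = Add(14110, Mul(-1, Mul(Pow(Add(Mul(3, Add(5, -4)), -7), -1), Add(-48, Add(Mul(3, Add(5, -4)), -7))))) = Add(14110, Mul(-1, Mul(Pow(Add(Mul(3, 1), -7), -1), Add(-48, Add(Mul(3, 1), -7))))) = Add(14110, Mul(-1, Mul(Pow(Add(3, -7), -1), Add(-48, Add(3, -7))))) = Add(14110, Mul(-1, Mul(Pow(-4, -1), Add(-48, -4)))) = Add(14110, Mul(-1, Mul(Rational(-1, 4), -52))) = Add(14110, Mul(-1, 13)) = Add(14110, -13) = 14097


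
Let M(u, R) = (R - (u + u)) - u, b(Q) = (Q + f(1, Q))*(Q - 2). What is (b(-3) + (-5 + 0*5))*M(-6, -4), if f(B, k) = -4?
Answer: 420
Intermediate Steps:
b(Q) = (-4 + Q)*(-2 + Q) (b(Q) = (Q - 4)*(Q - 2) = (-4 + Q)*(-2 + Q))
M(u, R) = R - 3*u (M(u, R) = (R - 2*u) - u = R - 3*u)
(b(-3) + (-5 + 0*5))*M(-6, -4) = ((8 + (-3)² - 6*(-3)) + (-5 + 0*5))*(-4 - 3*(-6)) = ((8 + 9 + 18) + (-5 + 0))*(-4 + 18) = (35 - 5)*14 = 30*14 = 420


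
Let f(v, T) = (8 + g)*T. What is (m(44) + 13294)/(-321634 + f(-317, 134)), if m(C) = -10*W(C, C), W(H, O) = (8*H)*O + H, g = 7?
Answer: 71013/159812 ≈ 0.44435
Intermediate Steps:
f(v, T) = 15*T (f(v, T) = (8 + 7)*T = 15*T)
W(H, O) = H + 8*H*O (W(H, O) = 8*H*O + H = H + 8*H*O)
m(C) = -10*C*(1 + 8*C)
(m(44) + 13294)/(-321634 + f(-317, 134)) = (-10*44*(1 + 8*44) + 13294)/(-321634 + 15*134) = (-10*44*(1 + 352) + 13294)/(-321634 + 2010) = (-10*44*353 + 13294)/(-319624) = (-155320 + 13294)*(-1/319624) = -142026*(-1/319624) = 71013/159812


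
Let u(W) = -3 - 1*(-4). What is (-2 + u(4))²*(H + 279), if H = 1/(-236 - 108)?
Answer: 95975/344 ≈ 279.00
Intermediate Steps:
u(W) = 1 (u(W) = -3 + 4 = 1)
H = -1/344 (H = 1/(-344) = -1/344 ≈ -0.0029070)
(-2 + u(4))²*(H + 279) = (-2 + 1)²*(-1/344 + 279) = (-1)²*(95975/344) = 1*(95975/344) = 95975/344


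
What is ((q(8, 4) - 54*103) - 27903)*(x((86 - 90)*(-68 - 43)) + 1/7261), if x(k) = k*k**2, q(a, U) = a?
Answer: -21263382098899825/7261 ≈ -2.9284e+12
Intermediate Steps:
x(k) = k**3
((q(8, 4) - 54*103) - 27903)*(x((86 - 90)*(-68 - 43)) + 1/7261) = ((8 - 54*103) - 27903)*(((86 - 90)*(-68 - 43))**3 + 1/7261) = ((8 - 5562) - 27903)*((-4*(-111))**3 + 1/7261) = (-5554 - 27903)*(444**3 + 1/7261) = -33457*(87528384 + 1/7261) = -33457*635543596225/7261 = -21263382098899825/7261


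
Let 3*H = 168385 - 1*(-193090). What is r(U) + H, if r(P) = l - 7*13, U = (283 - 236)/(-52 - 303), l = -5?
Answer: 361187/3 ≈ 1.2040e+5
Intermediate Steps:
H = 361475/3 (H = (168385 - 1*(-193090))/3 = (168385 + 193090)/3 = (⅓)*361475 = 361475/3 ≈ 1.2049e+5)
U = -47/355 (U = 47/(-355) = 47*(-1/355) = -47/355 ≈ -0.13239)
r(P) = -96 (r(P) = -5 - 7*13 = -5 - 91 = -96)
r(U) + H = -96 + 361475/3 = 361187/3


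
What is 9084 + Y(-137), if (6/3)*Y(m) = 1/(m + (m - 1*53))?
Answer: 5940935/654 ≈ 9084.0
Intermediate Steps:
Y(m) = 1/(2*(-53 + 2*m)) (Y(m) = 1/(2*(m + (m - 1*53))) = 1/(2*(m + (m - 53))) = 1/(2*(m + (-53 + m))) = 1/(2*(-53 + 2*m)))
9084 + Y(-137) = 9084 + 1/(2*(-53 + 2*(-137))) = 9084 + 1/(2*(-53 - 274)) = 9084 + (½)/(-327) = 9084 + (½)*(-1/327) = 9084 - 1/654 = 5940935/654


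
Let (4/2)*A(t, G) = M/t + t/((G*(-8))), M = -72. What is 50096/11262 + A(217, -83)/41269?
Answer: 297889230847823/66967992722064 ≈ 4.4482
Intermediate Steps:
A(t, G) = -36/t - t/(16*G) (A(t, G) = (-72/t + t/((G*(-8))))/2 = (-72/t + t/((-8*G)))/2 = (-72/t + t*(-1/(8*G)))/2 = (-72/t - t/(8*G))/2 = -36/t - t/(16*G))
50096/11262 + A(217, -83)/41269 = 50096/11262 + (-36/217 - 1/16*217/(-83))/41269 = 50096*(1/11262) + (-36*1/217 - 1/16*217*(-1/83))*(1/41269) = 25048/5631 + (-36/217 + 217/1328)*(1/41269) = 25048/5631 - 719/288176*1/41269 = 25048/5631 - 719/11892735344 = 297889230847823/66967992722064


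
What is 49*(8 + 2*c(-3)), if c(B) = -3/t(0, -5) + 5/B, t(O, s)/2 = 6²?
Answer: 2695/12 ≈ 224.58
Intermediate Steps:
t(O, s) = 72 (t(O, s) = 2*6² = 2*36 = 72)
c(B) = -1/24 + 5/B (c(B) = -3/72 + 5/B = -3*1/72 + 5/B = -1/24 + 5/B)
49*(8 + 2*c(-3)) = 49*(8 + 2*((1/24)*(120 - 1*(-3))/(-3))) = 49*(8 + 2*((1/24)*(-⅓)*(120 + 3))) = 49*(8 + 2*((1/24)*(-⅓)*123)) = 49*(8 + 2*(-41/24)) = 49*(8 - 41/12) = 49*(55/12) = 2695/12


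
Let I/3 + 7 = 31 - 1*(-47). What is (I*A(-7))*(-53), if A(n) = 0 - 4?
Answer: 45156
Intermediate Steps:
A(n) = -4
I = 213 (I = -21 + 3*(31 - 1*(-47)) = -21 + 3*(31 + 47) = -21 + 3*78 = -21 + 234 = 213)
(I*A(-7))*(-53) = (213*(-4))*(-53) = -852*(-53) = 45156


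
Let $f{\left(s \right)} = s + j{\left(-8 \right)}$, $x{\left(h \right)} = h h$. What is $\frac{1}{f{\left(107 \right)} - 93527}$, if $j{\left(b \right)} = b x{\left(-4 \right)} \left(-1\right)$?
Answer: $- \frac{1}{93292} \approx -1.0719 \cdot 10^{-5}$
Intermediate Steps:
$x{\left(h \right)} = h^{2}$
$j{\left(b \right)} = - 16 b$ ($j{\left(b \right)} = b \left(-4\right)^{2} \left(-1\right) = b 16 \left(-1\right) = 16 b \left(-1\right) = - 16 b$)
$f{\left(s \right)} = 128 + s$ ($f{\left(s \right)} = s - -128 = s + 128 = 128 + s$)
$\frac{1}{f{\left(107 \right)} - 93527} = \frac{1}{\left(128 + 107\right) - 93527} = \frac{1}{235 - 93527} = \frac{1}{-93292} = - \frac{1}{93292}$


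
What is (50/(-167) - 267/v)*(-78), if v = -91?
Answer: -240234/1169 ≈ -205.50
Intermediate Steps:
(50/(-167) - 267/v)*(-78) = (50/(-167) - 267/(-91))*(-78) = (50*(-1/167) - 267*(-1/91))*(-78) = (-50/167 + 267/91)*(-78) = (40039/15197)*(-78) = -240234/1169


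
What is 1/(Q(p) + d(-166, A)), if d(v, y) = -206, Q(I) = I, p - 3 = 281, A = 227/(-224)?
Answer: 1/78 ≈ 0.012821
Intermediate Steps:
A = -227/224 (A = 227*(-1/224) = -227/224 ≈ -1.0134)
p = 284 (p = 3 + 281 = 284)
1/(Q(p) + d(-166, A)) = 1/(284 - 206) = 1/78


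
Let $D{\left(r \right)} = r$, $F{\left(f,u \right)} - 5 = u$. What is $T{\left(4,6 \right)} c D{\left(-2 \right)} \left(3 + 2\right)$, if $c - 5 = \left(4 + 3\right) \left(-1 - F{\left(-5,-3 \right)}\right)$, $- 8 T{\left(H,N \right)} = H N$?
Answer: $-480$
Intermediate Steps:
$T{\left(H,N \right)} = - \frac{H N}{8}$
$F{\left(f,u \right)} = 5 + u$
$c = -16$ ($c = 5 + \left(4 + 3\right) \left(-1 - \left(5 - 3\right)\right) = 5 + 7 \left(-1 - 2\right) = 5 + 7 \left(-3\right) = 5 - 21 = -16$)
$T{\left(4,6 \right)} c D{\left(-2 \right)} \left(3 + 2\right) = \left(- \frac{1}{8}\right) 4 \cdot 6 \left(-16\right) \left(- 2 \left(3 + 2\right)\right) = \left(-3\right) \left(-16\right) \left(\left(-2\right) 5\right) = 48 \left(-10\right) = -480$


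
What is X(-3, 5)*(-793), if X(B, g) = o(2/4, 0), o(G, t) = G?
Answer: -793/2 ≈ -396.50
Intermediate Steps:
X(B, g) = ½ (X(B, g) = 2/4 = 2*(¼) = ½)
X(-3, 5)*(-793) = (½)*(-793) = -793/2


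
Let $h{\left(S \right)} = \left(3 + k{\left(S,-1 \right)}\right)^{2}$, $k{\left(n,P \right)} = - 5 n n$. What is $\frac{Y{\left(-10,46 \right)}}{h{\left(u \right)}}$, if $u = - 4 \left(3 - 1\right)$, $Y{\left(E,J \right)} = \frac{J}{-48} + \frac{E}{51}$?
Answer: $- \frac{157}{13666504} \approx -1.1488 \cdot 10^{-5}$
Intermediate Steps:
$Y{\left(E,J \right)} = - \frac{J}{48} + \frac{E}{51}$ ($Y{\left(E,J \right)} = J \left(- \frac{1}{48}\right) + E \frac{1}{51} = - \frac{J}{48} + \frac{E}{51}$)
$k{\left(n,P \right)} = - 5 n^{2}$
$u = -8$ ($u = \left(-4\right) 2 = -8$)
$h{\left(S \right)} = \left(3 - 5 S^{2}\right)^{2}$
$\frac{Y{\left(-10,46 \right)}}{h{\left(u \right)}} = \frac{\left(- \frac{1}{48}\right) 46 + \frac{1}{51} \left(-10\right)}{\left(-3 + 5 \left(-8\right)^{2}\right)^{2}} = \frac{- \frac{23}{24} - \frac{10}{51}}{\left(-3 + 5 \cdot 64\right)^{2}} = - \frac{157}{136 \left(-3 + 320\right)^{2}} = - \frac{157}{136 \cdot 317^{2}} = - \frac{157}{136 \cdot 100489} = \left(- \frac{157}{136}\right) \frac{1}{100489} = - \frac{157}{13666504}$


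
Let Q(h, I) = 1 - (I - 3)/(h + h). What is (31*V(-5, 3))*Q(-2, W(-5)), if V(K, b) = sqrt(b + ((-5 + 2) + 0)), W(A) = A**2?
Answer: 0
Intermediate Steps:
V(K, b) = sqrt(-3 + b) (V(K, b) = sqrt(b + (-3 + 0)) = sqrt(b - 3) = sqrt(-3 + b))
Q(h, I) = 1 - (-3 + I)/(2*h)
(31*V(-5, 3))*Q(-2, W(-5)) = (31*sqrt(-3 + 3))*((1/2)*(3 - 1*(-5)**2 + 2*(-2))/(-2)) = (31*sqrt(0))*((1/2)*(-1/2)*(3 - 1*25 - 4)) = (31*0)*((1/2)*(-1/2)*(3 - 25 - 4)) = 0*((1/2)*(-1/2)*(-26)) = 0*(13/2) = 0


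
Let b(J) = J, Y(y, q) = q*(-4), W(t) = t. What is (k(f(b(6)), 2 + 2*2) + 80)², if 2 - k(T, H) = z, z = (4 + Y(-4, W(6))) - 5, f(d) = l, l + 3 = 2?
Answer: 11449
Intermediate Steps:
l = -1 (l = -3 + 2 = -1)
Y(y, q) = -4*q
f(d) = -1
z = -25 (z = (4 - 4*6) - 5 = (4 - 24) - 5 = -20 - 5 = -25)
k(T, H) = 27 (k(T, H) = 2 - 1*(-25) = 2 + 25 = 27)
(k(f(b(6)), 2 + 2*2) + 80)² = (27 + 80)² = 107² = 11449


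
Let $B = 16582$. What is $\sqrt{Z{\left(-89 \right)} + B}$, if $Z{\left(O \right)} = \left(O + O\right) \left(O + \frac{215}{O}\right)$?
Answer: $\sqrt{32854} \approx 181.26$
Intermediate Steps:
$Z{\left(O \right)} = 2 O \left(O + \frac{215}{O}\right)$
$\sqrt{Z{\left(-89 \right)} + B} = \sqrt{\left(430 + 2 \left(-89\right)^{2}\right) + 16582} = \sqrt{\left(430 + 2 \cdot 7921\right) + 16582} = \sqrt{\left(430 + 15842\right) + 16582} = \sqrt{16272 + 16582} = \sqrt{32854}$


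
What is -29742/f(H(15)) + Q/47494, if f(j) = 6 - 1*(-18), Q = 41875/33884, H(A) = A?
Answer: -1994308496143/1609286696 ≈ -1239.3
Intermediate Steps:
Q = 41875/33884 (Q = 41875*(1/33884) = 41875/33884 ≈ 1.2358)
f(j) = 24 (f(j) = 6 + 18 = 24)
-29742/f(H(15)) + Q/47494 = -29742/24 + (41875/33884)/47494 = -29742*1/24 + (41875/33884)*(1/47494) = -4957/4 + 41875/1609286696 = -1994308496143/1609286696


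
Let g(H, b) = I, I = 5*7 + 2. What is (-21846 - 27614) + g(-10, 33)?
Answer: -49423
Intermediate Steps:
I = 37 (I = 35 + 2 = 37)
g(H, b) = 37
(-21846 - 27614) + g(-10, 33) = (-21846 - 27614) + 37 = -49460 + 37 = -49423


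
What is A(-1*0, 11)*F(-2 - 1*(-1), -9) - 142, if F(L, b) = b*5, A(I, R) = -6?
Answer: 128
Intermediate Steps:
F(L, b) = 5*b
A(-1*0, 11)*F(-2 - 1*(-1), -9) - 142 = -30*(-9) - 142 = -6*(-45) - 142 = 270 - 142 = 128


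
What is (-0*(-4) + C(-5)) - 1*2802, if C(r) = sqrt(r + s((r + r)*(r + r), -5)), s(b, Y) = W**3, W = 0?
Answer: -2802 + I*sqrt(5) ≈ -2802.0 + 2.2361*I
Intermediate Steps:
s(b, Y) = 0 (s(b, Y) = 0**3 = 0)
C(r) = sqrt(r) (C(r) = sqrt(r + 0) = sqrt(r))
(-0*(-4) + C(-5)) - 1*2802 = (-0*(-4) + sqrt(-5)) - 1*2802 = (-13*0 + I*sqrt(5)) - 2802 = (0 + I*sqrt(5)) - 2802 = I*sqrt(5) - 2802 = -2802 + I*sqrt(5)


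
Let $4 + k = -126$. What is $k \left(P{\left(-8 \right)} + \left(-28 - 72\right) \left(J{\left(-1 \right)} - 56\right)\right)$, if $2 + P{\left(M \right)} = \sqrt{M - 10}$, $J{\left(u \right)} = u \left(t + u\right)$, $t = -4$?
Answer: $-662740 - 390 i \sqrt{2} \approx -6.6274 \cdot 10^{5} - 551.54 i$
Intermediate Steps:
$k = -130$ ($k = -4 - 126 = -130$)
$J{\left(u \right)} = u \left(-4 + u\right)$
$P{\left(M \right)} = -2 + \sqrt{-10 + M}$ ($P{\left(M \right)} = -2 + \sqrt{M - 10} = -2 + \sqrt{-10 + M}$)
$k \left(P{\left(-8 \right)} + \left(-28 - 72\right) \left(J{\left(-1 \right)} - 56\right)\right) = - 130 \left(\left(-2 + \sqrt{-10 - 8}\right) + \left(-28 - 72\right) \left(- (-4 - 1) - 56\right)\right) = - 130 \left(\left(-2 + \sqrt{-18}\right) - 100 \left(\left(-1\right) \left(-5\right) - 56\right)\right) = - 130 \left(\left(-2 + 3 i \sqrt{2}\right) - 100 \left(5 - 56\right)\right) = - 130 \left(\left(-2 + 3 i \sqrt{2}\right) - -5100\right) = - 130 \left(\left(-2 + 3 i \sqrt{2}\right) + 5100\right) = - 130 \left(5098 + 3 i \sqrt{2}\right) = -662740 - 390 i \sqrt{2}$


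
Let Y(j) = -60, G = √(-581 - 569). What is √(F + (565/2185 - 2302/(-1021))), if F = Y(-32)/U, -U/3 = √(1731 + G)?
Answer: √(500319240419 + 3981478306580/√(1731 + 5*I*√46))/446177 ≈ 1.7303 - 0.0013604*I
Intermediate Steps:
G = 5*I*√46 (G = √(-1150) = 5*I*√46 ≈ 33.912*I)
U = -3*√(1731 + 5*I*√46) ≈ -124.82 - 1.2226*I
F = 20/√(1731 + 5*I*√46) (F = -60*(-1/(3*√(1731 + 5*I*√46))) = -(-20)/√(1731 + 5*I*√46) = 20/√(1731 + 5*I*√46) ≈ 0.48064 - 0.0047076*I)
√(F + (565/2185 - 2302/(-1021))) = √(20/√(1731 + 5*I*√46) + (565/2185 - 2302/(-1021))) = √(20/√(1731 + 5*I*√46) + (565*(1/2185) - 2302*(-1/1021))) = √(20/√(1731 + 5*I*√46) + (113/437 + 2302/1021)) = √(20/√(1731 + 5*I*√46) + 1121347/446177) = √(1121347/446177 + 20/√(1731 + 5*I*√46))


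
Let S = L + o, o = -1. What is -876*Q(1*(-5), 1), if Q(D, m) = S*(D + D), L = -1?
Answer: -17520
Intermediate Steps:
S = -2 (S = -1 - 1 = -2)
Q(D, m) = -4*D (Q(D, m) = -2*(D + D) = -4*D)
-876*Q(1*(-5), 1) = -(-3504)*1*(-5) = -(-3504)*(-5) = -876*20 = -17520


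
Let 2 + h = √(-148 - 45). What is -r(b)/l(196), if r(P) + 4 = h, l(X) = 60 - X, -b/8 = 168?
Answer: -3/68 + I*√193/136 ≈ -0.044118 + 0.10215*I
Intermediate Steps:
b = -1344 (b = -8*168 = -1344)
h = -2 + I*√193 (h = -2 + √(-148 - 45) = -2 + √(-193) = -2 + I*√193 ≈ -2.0 + 13.892*I)
r(P) = -6 + I*√193 (r(P) = -4 + (-2 + I*√193) = -6 + I*√193)
-r(b)/l(196) = -(-6 + I*√193)/(60 - 1*196) = -(-6 + I*√193)/(60 - 196) = -(-6 + I*√193)/(-136) = -(-6 + I*√193)*(-1)/136 = -(3/68 - I*√193/136) = -3/68 + I*√193/136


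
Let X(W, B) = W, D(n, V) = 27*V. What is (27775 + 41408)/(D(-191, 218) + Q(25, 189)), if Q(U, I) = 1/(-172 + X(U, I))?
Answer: 10169901/865241 ≈ 11.754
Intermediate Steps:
Q(U, I) = 1/(-172 + U)
(27775 + 41408)/(D(-191, 218) + Q(25, 189)) = (27775 + 41408)/(27*218 + 1/(-172 + 25)) = 69183/(5886 + 1/(-147)) = 69183/(5886 - 1/147) = 69183/(865241/147) = 69183*(147/865241) = 10169901/865241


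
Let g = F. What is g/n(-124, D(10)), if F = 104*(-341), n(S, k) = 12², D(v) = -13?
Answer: -4433/18 ≈ -246.28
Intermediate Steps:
n(S, k) = 144
F = -35464
g = -35464
g/n(-124, D(10)) = -35464/144 = -35464*1/144 = -4433/18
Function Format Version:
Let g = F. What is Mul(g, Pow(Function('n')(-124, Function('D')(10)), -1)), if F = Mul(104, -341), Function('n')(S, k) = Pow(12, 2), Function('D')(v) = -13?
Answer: Rational(-4433, 18) ≈ -246.28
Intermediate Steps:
Function('n')(S, k) = 144
F = -35464
g = -35464
Mul(g, Pow(Function('n')(-124, Function('D')(10)), -1)) = Mul(-35464, Pow(144, -1)) = Mul(-35464, Rational(1, 144)) = Rational(-4433, 18)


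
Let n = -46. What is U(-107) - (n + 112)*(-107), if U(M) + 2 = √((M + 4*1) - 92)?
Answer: 7060 + I*√195 ≈ 7060.0 + 13.964*I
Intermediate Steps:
U(M) = -2 + √(-88 + M) (U(M) = -2 + √((M + 4*1) - 92) = -2 + √((M + 4) - 92) = -2 + √((4 + M) - 92) = -2 + √(-88 + M))
U(-107) - (n + 112)*(-107) = (-2 + √(-88 - 107)) - (-46 + 112)*(-107) = (-2 + √(-195)) - 66*(-107) = (-2 + I*√195) - 1*(-7062) = (-2 + I*√195) + 7062 = 7060 + I*√195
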